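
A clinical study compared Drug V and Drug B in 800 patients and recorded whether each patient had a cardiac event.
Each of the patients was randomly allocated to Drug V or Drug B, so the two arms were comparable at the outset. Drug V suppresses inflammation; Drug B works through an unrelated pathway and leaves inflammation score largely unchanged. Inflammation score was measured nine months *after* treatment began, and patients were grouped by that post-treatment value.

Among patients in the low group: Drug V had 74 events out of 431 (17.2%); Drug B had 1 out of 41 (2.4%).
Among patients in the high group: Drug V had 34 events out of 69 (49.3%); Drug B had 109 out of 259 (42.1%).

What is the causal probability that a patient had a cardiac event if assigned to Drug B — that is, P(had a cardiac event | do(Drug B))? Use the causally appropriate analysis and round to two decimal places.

0.37

Because the drug influences inflammation score, inflammation score is a post-treatment mediator, not a confounder. Stratifying on it would bias the estimate; the causal effect is the crude pooled difference.
So P(outcome | do(Drug B)) is just the pooled rate for Drug B: 110/300 = 0.367.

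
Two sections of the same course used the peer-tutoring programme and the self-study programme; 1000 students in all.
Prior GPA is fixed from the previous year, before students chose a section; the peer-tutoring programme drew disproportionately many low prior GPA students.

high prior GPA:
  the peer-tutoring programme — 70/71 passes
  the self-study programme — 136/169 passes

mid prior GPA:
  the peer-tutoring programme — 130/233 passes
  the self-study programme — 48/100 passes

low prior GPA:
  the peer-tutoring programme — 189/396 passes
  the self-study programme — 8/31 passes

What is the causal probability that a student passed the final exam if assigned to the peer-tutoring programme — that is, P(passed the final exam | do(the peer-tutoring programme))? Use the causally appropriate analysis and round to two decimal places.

Within every prior GPA band level the peer-tutoring programme has the higher rate, yet pooled the self-study programme does — Simpson's reversal.
The imbalance in prior GPA band arose from how students were allocated, not from anything the teaching method did; and prior GPA band independently affects the outcome. The pooled gap is confounded — condition on prior GPA band.
Standardising the peer-tutoring programme to the population prior GPA band mix: 0.240·70/71 + 0.333·130/233 + 0.427·189/396 = 0.626.

0.63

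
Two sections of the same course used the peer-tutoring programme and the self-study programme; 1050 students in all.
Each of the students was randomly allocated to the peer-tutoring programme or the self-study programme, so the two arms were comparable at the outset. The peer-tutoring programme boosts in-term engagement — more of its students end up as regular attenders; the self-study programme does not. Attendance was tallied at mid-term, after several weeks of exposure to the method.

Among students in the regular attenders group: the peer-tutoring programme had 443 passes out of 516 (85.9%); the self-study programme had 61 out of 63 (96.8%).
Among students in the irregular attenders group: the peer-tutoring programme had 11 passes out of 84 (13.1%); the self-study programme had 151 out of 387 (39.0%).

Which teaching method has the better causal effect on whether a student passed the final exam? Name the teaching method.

the peer-tutoring programme

Mid-term attendance here is a post-treatment variable shaped by the teaching method; conditioning on it would introduce bias rather than remove it. The overall comparison is the causal one.
Pooled: the peer-tutoring programme 75.7% vs the self-study programme 47.1%; the peer-tutoring programme is higher overall.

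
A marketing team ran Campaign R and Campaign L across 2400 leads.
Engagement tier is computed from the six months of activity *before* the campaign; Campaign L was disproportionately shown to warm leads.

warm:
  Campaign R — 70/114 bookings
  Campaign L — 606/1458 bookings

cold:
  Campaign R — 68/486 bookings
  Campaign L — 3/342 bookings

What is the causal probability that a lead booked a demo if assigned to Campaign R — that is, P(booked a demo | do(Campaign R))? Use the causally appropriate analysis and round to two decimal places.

Campaign R is higher inside every engagement tier stratum but Campaign L is higher in aggregate. Whether to stratify depends on how engagement tier relates to the campaign.
Engagement tier satisfies the back-door criterion: it is not a descendant of the campaign, and it blocks the spurious path from campaign to outcome. Adjusting for it (i.e., using the within-engagement tier rates) gives the causal effect.
Standardising Campaign R to the population engagement tier mix: 0.655·70/114 + 0.345·68/486 = 0.450.

0.45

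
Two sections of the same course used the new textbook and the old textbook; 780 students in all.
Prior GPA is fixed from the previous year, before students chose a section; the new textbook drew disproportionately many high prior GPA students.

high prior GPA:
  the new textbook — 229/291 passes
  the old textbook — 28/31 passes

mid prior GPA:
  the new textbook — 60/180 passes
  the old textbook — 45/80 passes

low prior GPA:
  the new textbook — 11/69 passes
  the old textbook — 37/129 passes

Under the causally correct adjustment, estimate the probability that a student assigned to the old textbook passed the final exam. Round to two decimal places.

The prior GPA band-specific comparison favours the old textbook throughout, but the pooled figures favour the new textbook. The question is whether to condition on prior GPA band.
Nothing the teaching method does changes prior GPA band; the imbalance is an allocation artefact. With prior GPA band also predicting the outcome, the pooled figure is confounded, and the within-stratum comparison is the causal one.
Standardising the old textbook to the population prior GPA band mix: 0.413·28/31 + 0.333·45/80 + 0.254·37/129 = 0.633.

0.63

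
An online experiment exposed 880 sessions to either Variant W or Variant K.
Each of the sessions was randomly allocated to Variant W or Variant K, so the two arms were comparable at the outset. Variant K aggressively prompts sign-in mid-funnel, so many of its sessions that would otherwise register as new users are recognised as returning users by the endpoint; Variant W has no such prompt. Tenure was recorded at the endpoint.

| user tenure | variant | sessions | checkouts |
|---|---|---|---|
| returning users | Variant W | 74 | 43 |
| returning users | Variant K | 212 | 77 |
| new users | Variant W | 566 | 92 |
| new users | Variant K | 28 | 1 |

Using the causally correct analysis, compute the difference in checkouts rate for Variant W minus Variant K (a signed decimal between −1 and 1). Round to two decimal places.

-0.11

Within every user tenure level Variant W has the higher rate, yet pooled Variant K does — Simpson's reversal.
User tenure is recorded after the variant and is itself shifted by it — it sits on the causal path from variant to outcome. Conditioning on a mediator would strip out part of the effect we want; the pooled comparison gives the total causal effect.
The causal difference is the pooled difference: 0.211 − 0.325 = -0.114.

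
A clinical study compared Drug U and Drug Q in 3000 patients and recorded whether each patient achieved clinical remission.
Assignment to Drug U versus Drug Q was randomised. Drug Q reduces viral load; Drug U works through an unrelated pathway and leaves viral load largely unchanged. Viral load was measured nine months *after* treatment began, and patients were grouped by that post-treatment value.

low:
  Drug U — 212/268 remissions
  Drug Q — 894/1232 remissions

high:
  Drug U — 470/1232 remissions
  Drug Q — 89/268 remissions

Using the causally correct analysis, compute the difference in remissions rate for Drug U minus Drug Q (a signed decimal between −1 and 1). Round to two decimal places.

Within every viral load level Drug U has the higher rate, yet pooled Drug Q does — Simpson's reversal.
Viral load here is a post-treatment variable shaped by the drug; conditioning on it would introduce bias rather than remove it. The overall comparison is the causal one.
The causal difference is the pooled difference: 0.455 − 0.655 = -0.201.

-0.20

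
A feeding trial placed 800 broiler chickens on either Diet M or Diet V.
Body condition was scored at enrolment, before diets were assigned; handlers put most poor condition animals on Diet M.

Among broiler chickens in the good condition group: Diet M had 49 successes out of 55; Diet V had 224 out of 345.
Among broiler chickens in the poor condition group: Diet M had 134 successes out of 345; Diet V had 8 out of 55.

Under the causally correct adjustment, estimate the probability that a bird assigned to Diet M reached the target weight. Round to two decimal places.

0.64

Since starting body condition is a pre-existing factor (not a product of the diet) and it affects the outcome on its own, it is a confounder. The stratified rates, not the pooled rate, identify the causal effect.
Standardising Diet M to the population starting body condition mix: 0.500·49/55 + 0.500·134/345 = 0.640.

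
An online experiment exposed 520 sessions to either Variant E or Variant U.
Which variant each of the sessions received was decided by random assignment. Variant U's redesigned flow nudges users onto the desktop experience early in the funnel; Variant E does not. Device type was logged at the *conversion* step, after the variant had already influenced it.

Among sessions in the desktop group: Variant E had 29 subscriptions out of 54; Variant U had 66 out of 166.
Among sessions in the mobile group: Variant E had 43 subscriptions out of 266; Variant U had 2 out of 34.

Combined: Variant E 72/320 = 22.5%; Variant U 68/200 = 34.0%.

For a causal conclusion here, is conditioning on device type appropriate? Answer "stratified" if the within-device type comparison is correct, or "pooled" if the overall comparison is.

pooled

Within every device type level Variant E has the higher rate, yet pooled Variant U does — Simpson's reversal.
The distribution of device type is itself part of what the variant does — it is an intermediate outcome. Holding it fixed would remove that part of the effect; the total effect is the pooled difference.
Pooled: Variant E 22.5% vs Variant U 34.0%; Variant U is higher overall.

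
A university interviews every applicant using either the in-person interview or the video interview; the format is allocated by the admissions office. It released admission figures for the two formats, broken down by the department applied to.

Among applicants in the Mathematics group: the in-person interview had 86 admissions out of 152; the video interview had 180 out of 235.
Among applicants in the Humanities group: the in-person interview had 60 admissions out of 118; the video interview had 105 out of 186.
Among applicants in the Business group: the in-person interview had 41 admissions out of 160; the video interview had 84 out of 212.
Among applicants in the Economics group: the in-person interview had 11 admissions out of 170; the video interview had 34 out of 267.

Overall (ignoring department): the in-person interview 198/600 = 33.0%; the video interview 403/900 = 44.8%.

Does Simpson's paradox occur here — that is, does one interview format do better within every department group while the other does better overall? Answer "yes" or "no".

Within each department level (Mathematics 56.6% vs 76.6%; Humanities 50.8% vs 56.5%; Business 25.6% vs 39.6%; Economics 6.5% vs 12.7%), the video interview has the higher rate every time. Pooled: 33.0% vs 44.8% — the video interview has the higher rate overall. They agree.

no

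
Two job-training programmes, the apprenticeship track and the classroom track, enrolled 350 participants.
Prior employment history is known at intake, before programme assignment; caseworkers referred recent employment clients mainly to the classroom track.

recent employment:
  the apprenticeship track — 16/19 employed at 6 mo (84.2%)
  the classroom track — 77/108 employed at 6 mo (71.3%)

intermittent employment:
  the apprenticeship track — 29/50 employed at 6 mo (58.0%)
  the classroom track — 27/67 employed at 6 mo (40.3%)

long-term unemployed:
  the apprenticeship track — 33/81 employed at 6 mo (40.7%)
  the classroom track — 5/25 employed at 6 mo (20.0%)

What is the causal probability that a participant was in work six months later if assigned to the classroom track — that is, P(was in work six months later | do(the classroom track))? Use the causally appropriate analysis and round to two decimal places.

The stratified and pooled comparisons disagree (the apprenticeship track wins within each prior employment history; the classroom track wins overall), so the answer turns on the causal role of prior employment history.
Nothing the programme does changes prior employment history; the imbalance is an allocation artefact. With prior employment history also predicting the outcome, the pooled figure is confounded, and the within-stratum comparison is the causal one.
Standardising the classroom track to the population prior employment history mix: 0.363·77/108 + 0.334·27/67 + 0.303·5/25 = 0.454.

0.45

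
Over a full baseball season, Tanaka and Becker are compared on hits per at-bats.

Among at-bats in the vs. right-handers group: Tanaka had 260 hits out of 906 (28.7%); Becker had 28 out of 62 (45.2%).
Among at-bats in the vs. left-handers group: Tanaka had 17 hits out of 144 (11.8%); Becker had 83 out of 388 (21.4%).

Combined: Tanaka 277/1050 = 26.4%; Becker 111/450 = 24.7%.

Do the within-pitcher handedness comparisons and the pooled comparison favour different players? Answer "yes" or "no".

yes

Within each pitcher handedness level (vs. right-handers 28.7% vs 45.2%; vs. left-handers 11.8% vs 21.4%), Becker has the higher rate every time. Pooled: 26.4% vs 24.7% — Tanaka has the higher rate overall. The two comparisons disagree.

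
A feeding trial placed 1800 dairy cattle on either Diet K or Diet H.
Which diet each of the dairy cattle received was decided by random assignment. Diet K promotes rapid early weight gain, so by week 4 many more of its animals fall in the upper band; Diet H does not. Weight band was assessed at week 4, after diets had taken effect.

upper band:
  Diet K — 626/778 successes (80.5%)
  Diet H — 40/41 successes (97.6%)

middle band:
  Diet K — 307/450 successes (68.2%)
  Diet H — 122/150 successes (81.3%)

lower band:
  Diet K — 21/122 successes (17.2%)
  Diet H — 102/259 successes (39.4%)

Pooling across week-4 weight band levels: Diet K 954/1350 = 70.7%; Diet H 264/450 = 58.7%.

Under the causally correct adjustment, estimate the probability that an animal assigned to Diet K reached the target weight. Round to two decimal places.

0.71

Diet H is higher inside every week-4 weight band stratum but Diet K is higher in aggregate. Whether to stratify depends on how week-4 weight band relates to the diet.
Because the diet influences week-4 weight band, week-4 weight band is a post-treatment mediator, not a confounder. Stratifying on it would bias the estimate; the causal effect is the crude pooled difference.
So P(outcome | do(Diet K)) is just the pooled rate for Diet K: 954/1350 = 0.707.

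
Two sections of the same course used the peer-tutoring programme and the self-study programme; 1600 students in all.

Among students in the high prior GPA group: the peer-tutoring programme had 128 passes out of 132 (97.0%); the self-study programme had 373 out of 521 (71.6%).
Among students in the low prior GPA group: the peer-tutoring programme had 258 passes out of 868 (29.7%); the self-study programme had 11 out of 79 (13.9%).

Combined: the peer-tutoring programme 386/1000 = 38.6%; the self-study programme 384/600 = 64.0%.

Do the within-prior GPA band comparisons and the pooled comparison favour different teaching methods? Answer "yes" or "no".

Within each prior GPA band level (high prior GPA 97.0% vs 71.6%; low prior GPA 29.7% vs 13.9%), the peer-tutoring programme has the higher rate every time. Pooled: 38.6% vs 64.0% — the self-study programme has the higher rate overall. The two comparisons disagree.

yes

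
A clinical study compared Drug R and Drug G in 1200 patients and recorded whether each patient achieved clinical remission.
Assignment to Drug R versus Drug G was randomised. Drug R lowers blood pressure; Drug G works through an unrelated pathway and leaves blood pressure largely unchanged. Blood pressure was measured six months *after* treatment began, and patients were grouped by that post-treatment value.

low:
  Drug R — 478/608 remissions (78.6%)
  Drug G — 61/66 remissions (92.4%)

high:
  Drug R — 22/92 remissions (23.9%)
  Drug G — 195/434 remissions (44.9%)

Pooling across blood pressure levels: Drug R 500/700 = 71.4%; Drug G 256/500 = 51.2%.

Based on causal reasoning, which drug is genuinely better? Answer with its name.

Stratifying would compare drugs among patients the drugs themselves sorted into blood pressure groups — a form of selection on an intermediate. The unconditioned pooled rates give the total causal effect.
Pooled: Drug R 71.4% vs Drug G 51.2%; Drug R is higher overall.

Drug R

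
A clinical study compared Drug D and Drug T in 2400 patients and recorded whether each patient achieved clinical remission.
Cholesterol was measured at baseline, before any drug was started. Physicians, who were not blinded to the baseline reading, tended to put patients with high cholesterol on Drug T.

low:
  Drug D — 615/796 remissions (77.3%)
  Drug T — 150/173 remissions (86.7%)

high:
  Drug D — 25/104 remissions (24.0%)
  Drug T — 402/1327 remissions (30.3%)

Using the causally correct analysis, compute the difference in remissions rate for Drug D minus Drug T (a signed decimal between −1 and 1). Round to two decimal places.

The cholesterol-specific comparison favours Drug T throughout, but the pooled figures favour Drug D. The question is whether to condition on cholesterol.
Cholesterol differs across drugs for reasons unrelated to any effect of the drug itself, and it separately predicts the outcome — a classic confounder. We must compare within cholesterol levels.
Adjusting over the population distribution of cholesterol: 0.404·(0.773−0.867) + 0.596·(0.240−0.303) = -0.075.

-0.08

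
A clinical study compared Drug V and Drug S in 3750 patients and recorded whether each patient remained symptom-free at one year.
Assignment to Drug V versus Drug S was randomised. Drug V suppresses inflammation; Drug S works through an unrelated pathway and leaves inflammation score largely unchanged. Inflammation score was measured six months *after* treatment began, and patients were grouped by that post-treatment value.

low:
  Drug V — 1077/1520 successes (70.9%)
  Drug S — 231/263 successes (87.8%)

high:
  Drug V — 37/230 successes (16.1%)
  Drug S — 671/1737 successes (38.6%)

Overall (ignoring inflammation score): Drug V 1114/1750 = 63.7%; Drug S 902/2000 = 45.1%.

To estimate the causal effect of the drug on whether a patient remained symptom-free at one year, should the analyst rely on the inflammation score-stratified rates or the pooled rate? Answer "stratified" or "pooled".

pooled

Inflammation score is downstream of the drug. One should not condition on a consequence of treatment, so the overall rates are the right comparison.
Pooled: Drug V 63.7% vs Drug S 45.1%; Drug V is higher overall.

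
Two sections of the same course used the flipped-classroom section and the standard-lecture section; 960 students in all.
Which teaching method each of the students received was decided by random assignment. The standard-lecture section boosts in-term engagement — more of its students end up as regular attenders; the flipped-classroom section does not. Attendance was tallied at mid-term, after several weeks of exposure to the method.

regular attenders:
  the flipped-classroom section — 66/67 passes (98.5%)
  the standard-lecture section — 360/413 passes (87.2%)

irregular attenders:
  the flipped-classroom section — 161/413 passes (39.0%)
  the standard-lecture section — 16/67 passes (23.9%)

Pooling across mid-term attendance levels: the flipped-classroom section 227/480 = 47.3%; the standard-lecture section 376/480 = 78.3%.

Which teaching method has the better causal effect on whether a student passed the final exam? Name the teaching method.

Mid-term attendance here is a post-treatment variable shaped by the teaching method; conditioning on it would introduce bias rather than remove it. The overall comparison is the causal one.
Pooled: the flipped-classroom section 47.3% vs the standard-lecture section 78.3%; the standard-lecture section is higher overall.

the standard-lecture section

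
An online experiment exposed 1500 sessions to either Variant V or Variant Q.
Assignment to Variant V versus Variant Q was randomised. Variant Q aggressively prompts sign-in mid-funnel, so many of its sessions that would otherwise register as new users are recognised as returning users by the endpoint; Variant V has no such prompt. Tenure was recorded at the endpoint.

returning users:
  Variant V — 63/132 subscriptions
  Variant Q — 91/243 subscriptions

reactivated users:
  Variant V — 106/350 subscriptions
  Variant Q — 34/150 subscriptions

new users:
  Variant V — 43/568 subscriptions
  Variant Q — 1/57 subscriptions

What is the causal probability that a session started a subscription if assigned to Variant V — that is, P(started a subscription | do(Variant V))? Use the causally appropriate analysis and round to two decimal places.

The stratified and pooled comparisons disagree (Variant V wins within each user tenure; Variant Q wins overall), so the answer turns on the causal role of user tenure.
User tenure here is a post-treatment variable shaped by the variant; conditioning on it would introduce bias rather than remove it. The overall comparison is the causal one.
So P(outcome | do(Variant V)) is just the pooled rate for Variant V: 212/1050 = 0.202.

0.20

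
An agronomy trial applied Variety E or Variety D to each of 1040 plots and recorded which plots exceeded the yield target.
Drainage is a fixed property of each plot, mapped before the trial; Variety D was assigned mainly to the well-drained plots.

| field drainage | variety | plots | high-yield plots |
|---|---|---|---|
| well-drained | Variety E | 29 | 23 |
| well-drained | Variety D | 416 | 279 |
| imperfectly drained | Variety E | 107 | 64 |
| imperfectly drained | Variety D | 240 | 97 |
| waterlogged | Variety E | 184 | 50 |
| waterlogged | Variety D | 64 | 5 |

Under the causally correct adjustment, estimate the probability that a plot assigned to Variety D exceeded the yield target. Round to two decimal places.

Since field drainage is a pre-existing factor (not a product of the variety) and it affects the outcome on its own, it is a confounder. The stratified rates, not the pooled rate, identify the causal effect.
Standardising Variety D to the population field drainage mix: 0.428·279/416 + 0.334·97/240 + 0.238·5/64 = 0.440.

0.44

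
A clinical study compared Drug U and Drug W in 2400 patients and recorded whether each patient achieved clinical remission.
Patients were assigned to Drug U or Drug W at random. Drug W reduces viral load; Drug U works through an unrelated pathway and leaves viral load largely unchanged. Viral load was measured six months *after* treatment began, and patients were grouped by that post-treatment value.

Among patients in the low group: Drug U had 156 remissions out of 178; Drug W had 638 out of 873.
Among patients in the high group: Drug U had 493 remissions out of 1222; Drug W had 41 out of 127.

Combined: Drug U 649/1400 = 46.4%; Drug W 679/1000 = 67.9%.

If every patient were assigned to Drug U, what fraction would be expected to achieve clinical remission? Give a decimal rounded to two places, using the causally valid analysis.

0.46

The stratified and pooled comparisons disagree (Drug U wins within each viral load; Drug W wins overall), so the answer turns on the causal role of viral load.
Because the drug influences viral load, viral load is a post-treatment mediator, not a confounder. Stratifying on it would bias the estimate; the causal effect is the crude pooled difference.
So P(outcome | do(Drug U)) is just the pooled rate for Drug U: 649/1400 = 0.464.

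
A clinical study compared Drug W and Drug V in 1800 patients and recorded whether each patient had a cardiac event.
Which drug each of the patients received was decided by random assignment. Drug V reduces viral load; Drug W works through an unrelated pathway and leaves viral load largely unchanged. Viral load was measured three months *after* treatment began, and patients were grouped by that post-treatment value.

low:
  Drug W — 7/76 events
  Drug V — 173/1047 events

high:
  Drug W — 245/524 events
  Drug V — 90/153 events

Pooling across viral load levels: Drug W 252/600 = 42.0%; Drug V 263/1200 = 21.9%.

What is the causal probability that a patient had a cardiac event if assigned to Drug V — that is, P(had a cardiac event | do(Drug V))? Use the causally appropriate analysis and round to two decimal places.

0.22

Within every viral load level Drug W has the lower rate, yet pooled Drug V does — Simpson's reversal.
Stratifying would compare drugs among patients the drugs themselves sorted into viral load groups — a form of selection on an intermediate. The unconditioned pooled rates give the total causal effect.
So P(outcome | do(Drug V)) is just the pooled rate for Drug V: 263/1200 = 0.219.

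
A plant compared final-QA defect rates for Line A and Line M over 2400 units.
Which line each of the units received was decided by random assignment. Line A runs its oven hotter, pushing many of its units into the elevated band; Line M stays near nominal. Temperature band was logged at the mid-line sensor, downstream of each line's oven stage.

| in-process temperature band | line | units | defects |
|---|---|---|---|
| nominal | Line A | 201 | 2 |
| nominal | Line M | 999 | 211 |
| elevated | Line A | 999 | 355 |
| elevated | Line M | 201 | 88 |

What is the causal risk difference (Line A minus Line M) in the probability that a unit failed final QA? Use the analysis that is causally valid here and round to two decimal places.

+0.05

In-process temperature band is downstream of the line. One should not condition on a consequence of treatment, so the overall rates are the right comparison.
The causal difference is the pooled difference: 0.297 − 0.249 = +0.048.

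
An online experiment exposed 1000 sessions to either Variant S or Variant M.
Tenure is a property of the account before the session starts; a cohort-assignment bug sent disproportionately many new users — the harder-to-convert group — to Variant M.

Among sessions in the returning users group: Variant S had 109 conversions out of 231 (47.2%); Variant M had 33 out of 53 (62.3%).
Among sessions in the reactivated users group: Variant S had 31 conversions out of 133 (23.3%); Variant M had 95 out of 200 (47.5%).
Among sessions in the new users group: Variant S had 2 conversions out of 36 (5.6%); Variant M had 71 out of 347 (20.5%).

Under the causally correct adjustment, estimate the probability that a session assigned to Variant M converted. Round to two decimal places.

Variant M is higher inside every user tenure stratum but Variant S is higher in aggregate. Whether to stratify depends on how user tenure relates to the variant.
The imbalance in user tenure arose from how sessions were allocated, not from anything the variant did; and user tenure independently affects the outcome. The pooled gap is confounded — condition on user tenure.
Standardising Variant M to the population user tenure mix: 0.284·33/53 + 0.333·95/200 + 0.383·71/347 = 0.413.

0.41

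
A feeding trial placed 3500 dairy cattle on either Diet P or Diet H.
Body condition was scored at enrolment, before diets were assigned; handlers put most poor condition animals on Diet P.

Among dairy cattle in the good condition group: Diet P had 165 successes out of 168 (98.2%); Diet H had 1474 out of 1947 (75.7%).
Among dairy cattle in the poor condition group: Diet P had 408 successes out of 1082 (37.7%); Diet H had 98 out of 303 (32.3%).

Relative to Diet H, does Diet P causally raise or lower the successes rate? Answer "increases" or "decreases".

Since starting body condition is a pre-existing factor (not a product of the diet) and it affects the outcome on its own, it is a confounder. The stratified rates, not the pooled rate, identify the causal effect.
Within each level — good condition: 98.2% vs 75.7%; poor condition: 37.7% vs 32.3% — Diet P is higher every time.

increases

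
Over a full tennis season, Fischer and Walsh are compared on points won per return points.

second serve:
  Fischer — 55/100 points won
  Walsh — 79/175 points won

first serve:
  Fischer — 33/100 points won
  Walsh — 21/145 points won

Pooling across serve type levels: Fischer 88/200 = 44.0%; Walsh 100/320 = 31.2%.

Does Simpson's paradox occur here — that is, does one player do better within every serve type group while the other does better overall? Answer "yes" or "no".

Within each serve type level (second serve 55.0% vs 45.1%; first serve 33.0% vs 14.5%), Fischer has the higher rate every time. Pooled: 44.0% vs 31.2% — Fischer has the higher rate overall. They agree.

no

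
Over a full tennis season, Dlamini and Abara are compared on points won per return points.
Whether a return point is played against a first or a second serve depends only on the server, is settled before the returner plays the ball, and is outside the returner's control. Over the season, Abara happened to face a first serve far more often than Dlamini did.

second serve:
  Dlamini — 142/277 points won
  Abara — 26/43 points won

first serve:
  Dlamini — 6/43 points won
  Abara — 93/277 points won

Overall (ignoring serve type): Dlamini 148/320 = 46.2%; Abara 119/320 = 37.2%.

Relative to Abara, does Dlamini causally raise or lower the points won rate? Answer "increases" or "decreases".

decreases

Serve type satisfies the back-door criterion: it is not a descendant of the player, and it blocks the spurious path from player to outcome. Adjusting for it (i.e., using the within-serve type rates) gives the causal effect.
Within each level — second serve: 51.3% vs 60.5%; first serve: 14.0% vs 33.6% — Abara is higher every time.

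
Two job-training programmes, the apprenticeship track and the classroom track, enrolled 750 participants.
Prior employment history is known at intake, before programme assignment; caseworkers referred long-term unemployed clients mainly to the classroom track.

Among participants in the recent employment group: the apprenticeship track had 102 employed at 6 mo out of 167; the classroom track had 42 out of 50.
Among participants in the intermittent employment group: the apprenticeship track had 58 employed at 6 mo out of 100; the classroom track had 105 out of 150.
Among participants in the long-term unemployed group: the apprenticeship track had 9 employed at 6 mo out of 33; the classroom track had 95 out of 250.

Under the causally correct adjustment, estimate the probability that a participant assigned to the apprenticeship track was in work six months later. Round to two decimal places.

0.47

Prior employment history differs across programmes for reasons unrelated to any effect of the programme itself, and it separately predicts the outcome — a classic confounder. We must compare within prior employment history levels.
Standardising the apprenticeship track to the population prior employment history mix: 0.289·102/167 + 0.333·58/100 + 0.377·9/33 = 0.473.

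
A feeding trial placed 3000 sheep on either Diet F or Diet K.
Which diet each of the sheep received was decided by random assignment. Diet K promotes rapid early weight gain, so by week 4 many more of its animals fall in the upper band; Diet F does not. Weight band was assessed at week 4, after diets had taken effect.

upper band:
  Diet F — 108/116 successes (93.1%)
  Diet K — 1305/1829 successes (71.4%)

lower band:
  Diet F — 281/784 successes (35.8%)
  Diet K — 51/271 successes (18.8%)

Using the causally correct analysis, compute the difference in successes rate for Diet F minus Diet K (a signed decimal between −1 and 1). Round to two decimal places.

The stratified and pooled comparisons disagree (Diet F wins within each week-4 weight band; Diet K wins overall), so the answer turns on the causal role of week-4 weight band.
Week-4 weight band is downstream of the diet. One should not condition on a consequence of treatment, so the overall rates are the right comparison.
The causal difference is the pooled difference: 0.432 − 0.646 = -0.213.

-0.21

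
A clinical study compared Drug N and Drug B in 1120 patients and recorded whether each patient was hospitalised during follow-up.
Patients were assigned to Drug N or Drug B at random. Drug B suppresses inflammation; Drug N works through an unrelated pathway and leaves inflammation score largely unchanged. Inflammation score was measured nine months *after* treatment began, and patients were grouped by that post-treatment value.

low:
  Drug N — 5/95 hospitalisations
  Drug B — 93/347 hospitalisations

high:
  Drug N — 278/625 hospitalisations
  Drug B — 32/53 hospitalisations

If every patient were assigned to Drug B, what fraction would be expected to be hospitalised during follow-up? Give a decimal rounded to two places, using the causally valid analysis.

0.31

Stratifying would compare drugs among patients the drugs themselves sorted into inflammation score groups — a form of selection on an intermediate. The unconditioned pooled rates give the total causal effect.
So P(outcome | do(Drug B)) is just the pooled rate for Drug B: 125/400 = 0.312.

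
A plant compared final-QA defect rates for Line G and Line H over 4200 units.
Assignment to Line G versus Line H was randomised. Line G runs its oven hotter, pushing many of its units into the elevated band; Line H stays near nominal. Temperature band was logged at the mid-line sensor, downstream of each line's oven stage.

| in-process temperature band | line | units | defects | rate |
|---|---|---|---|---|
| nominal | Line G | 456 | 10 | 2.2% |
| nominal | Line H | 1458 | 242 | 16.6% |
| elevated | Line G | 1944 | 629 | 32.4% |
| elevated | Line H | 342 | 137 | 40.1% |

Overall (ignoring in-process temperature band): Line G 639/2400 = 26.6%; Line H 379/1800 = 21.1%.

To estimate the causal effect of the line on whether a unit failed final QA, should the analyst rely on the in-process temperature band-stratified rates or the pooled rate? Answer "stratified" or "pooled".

pooled

The distribution of in-process temperature band is itself part of what the line does — it is an intermediate outcome. Holding it fixed would remove that part of the effect; the total effect is the pooled difference.
Pooled: Line G 26.6% vs Line H 21.1%; Line H is lower overall.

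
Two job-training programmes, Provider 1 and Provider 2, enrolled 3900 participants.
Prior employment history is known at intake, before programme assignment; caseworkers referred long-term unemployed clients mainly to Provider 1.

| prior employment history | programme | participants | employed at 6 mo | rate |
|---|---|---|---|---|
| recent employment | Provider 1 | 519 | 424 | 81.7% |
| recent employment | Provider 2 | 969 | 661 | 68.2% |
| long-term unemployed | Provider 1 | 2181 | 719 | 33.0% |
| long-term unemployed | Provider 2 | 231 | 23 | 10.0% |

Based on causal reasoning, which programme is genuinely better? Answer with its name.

Provider 1

Prior employment history is set before the programme has any effect — it is not caused by the programme — and it independently drives the outcome. That makes it a confounder, so the causal comparison is within prior employment history levels.
Within each level — recent employment: 81.7% vs 68.2%; long-term unemployed: 33.0% vs 10.0% — Provider 1 is higher every time.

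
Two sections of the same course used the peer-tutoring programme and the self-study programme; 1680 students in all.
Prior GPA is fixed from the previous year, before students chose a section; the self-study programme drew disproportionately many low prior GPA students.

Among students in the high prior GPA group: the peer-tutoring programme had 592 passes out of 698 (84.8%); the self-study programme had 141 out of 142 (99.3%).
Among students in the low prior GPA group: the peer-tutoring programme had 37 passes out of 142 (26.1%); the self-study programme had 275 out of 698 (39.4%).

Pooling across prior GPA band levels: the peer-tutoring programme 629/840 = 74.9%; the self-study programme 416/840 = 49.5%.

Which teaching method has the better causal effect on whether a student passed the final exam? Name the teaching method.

the self-study programme

the self-study programme is higher inside every prior GPA band stratum but the peer-tutoring programme is higher in aggregate. Whether to stratify depends on how prior GPA band relates to the teaching method.
Prior GPA band is set before the teaching method has any effect — it is not caused by the teaching method — and it independently drives the outcome. That makes it a confounder, so the causal comparison is within prior GPA band levels.
Within each level — high prior GPA: 84.8% vs 99.3%; low prior GPA: 26.1% vs 39.4% — the self-study programme is higher every time.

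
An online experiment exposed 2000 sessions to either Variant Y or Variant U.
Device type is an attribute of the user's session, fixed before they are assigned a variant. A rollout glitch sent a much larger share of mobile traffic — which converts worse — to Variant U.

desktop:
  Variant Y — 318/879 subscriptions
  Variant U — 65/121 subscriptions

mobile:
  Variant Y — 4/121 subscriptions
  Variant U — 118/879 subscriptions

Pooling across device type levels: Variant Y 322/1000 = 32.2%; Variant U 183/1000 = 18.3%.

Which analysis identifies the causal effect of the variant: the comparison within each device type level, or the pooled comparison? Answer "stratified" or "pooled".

Variant U is higher inside every device type stratum but Variant Y is higher in aggregate. Whether to stratify depends on how device type relates to the variant.
Here device type is a common cause — it drives both which variant a case falls under and the outcome. The crude comparison mixes populations; the stratum-specific rates are the causally relevant ones.
Within each level — desktop: 36.2% vs 53.7%; mobile: 3.3% vs 13.4% — Variant U is higher every time.

stratified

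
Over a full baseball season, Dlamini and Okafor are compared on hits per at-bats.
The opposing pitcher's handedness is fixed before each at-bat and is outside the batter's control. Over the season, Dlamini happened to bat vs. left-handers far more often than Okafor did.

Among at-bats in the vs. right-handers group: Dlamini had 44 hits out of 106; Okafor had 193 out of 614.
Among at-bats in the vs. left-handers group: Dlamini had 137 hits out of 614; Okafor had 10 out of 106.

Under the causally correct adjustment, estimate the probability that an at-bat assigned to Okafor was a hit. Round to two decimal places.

Here pitcher handedness is a common cause — it drives both which player a case falls under and the outcome. The crude comparison mixes populations; the stratum-specific rates are the causally relevant ones.
Standardising Okafor to the population pitcher handedness mix: 0.500·193/614 + 0.500·10/106 = 0.204.

0.20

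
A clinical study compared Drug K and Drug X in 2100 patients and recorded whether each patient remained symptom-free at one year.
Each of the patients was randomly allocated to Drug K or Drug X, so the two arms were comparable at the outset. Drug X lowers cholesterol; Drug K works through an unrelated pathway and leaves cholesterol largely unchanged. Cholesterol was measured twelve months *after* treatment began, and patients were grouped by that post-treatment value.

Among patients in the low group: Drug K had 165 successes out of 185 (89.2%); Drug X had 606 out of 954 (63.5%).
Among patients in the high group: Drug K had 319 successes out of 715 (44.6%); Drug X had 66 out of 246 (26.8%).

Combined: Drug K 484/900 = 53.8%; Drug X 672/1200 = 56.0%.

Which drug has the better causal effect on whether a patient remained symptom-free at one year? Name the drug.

Drug K is higher inside every cholesterol stratum but Drug X is higher in aggregate. Whether to stratify depends on how cholesterol relates to the drug.
Cholesterol lies on the pathway drug → cholesterol → outcome, so adjusting for it blocks the indirect effect. For the total causal effect of drug, use the unadjusted pooled rates.
Pooled: Drug K 53.8% vs Drug X 56.0%; Drug X is higher overall.

Drug X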